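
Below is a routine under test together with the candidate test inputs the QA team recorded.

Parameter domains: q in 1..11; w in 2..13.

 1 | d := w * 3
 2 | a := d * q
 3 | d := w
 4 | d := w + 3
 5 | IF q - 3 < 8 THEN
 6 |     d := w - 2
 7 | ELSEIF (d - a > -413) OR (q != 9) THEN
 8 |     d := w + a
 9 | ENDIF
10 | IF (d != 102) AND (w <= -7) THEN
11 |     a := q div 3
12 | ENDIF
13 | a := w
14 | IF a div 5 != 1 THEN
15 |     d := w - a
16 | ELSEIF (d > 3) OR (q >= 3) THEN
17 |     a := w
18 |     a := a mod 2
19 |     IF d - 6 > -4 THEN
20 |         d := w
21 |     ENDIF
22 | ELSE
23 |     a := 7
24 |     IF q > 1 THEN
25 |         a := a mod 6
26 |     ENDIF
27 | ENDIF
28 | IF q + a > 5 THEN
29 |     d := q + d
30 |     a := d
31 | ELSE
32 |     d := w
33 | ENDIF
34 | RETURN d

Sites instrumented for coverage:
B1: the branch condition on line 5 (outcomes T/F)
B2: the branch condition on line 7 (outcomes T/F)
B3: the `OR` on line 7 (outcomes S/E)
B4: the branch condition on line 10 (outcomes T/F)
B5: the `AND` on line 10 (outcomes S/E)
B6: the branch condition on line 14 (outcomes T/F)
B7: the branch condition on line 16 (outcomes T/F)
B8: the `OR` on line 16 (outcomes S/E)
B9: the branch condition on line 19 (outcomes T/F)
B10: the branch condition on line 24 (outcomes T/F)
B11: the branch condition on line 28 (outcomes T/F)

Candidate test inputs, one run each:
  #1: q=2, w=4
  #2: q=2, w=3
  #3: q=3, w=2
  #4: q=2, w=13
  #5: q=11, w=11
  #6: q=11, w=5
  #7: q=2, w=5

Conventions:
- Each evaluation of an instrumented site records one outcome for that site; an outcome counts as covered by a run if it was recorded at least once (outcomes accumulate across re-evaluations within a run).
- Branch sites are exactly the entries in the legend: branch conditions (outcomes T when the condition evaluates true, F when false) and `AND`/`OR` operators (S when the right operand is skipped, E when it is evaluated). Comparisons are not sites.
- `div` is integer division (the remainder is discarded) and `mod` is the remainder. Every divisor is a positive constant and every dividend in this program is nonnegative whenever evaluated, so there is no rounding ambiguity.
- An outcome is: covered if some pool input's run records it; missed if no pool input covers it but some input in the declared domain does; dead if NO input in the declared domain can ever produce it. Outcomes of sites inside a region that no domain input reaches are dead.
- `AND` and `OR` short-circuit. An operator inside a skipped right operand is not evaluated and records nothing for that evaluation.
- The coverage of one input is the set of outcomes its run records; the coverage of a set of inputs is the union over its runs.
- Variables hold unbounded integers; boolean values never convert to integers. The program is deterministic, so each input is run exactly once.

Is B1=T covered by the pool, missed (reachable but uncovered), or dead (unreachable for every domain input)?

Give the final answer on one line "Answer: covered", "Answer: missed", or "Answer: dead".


B1=T is recorded by pool input(s) 1, 2, 3, 4, 7 -> covered
Answer: covered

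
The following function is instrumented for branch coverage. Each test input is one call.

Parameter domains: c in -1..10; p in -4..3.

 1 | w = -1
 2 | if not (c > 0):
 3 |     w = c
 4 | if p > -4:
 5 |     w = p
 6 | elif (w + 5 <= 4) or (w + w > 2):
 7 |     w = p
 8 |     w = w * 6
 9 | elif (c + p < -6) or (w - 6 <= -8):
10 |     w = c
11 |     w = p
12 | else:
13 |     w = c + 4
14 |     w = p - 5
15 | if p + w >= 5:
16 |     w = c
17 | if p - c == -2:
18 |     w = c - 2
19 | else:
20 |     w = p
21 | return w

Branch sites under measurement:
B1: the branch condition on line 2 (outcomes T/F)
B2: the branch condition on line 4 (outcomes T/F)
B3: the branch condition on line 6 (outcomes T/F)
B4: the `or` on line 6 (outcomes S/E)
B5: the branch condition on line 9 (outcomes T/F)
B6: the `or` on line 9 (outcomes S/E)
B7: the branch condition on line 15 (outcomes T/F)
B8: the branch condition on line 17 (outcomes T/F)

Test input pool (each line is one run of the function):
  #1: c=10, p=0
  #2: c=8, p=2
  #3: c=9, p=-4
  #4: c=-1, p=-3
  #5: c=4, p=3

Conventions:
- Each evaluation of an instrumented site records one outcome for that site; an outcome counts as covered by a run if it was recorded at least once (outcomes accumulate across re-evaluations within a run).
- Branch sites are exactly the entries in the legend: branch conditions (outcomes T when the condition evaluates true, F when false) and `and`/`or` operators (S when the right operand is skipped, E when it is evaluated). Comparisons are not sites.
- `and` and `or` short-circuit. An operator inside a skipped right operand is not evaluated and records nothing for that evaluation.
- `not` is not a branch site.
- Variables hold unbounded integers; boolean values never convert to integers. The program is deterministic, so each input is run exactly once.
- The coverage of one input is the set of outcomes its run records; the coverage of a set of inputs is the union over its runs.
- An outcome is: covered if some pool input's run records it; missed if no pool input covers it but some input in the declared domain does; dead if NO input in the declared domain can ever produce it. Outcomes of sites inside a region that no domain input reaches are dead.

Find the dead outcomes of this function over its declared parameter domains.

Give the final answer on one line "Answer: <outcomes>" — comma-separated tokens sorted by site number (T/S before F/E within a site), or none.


sweeping the full domain (96 inputs) for each outcome:
  B5=T: never recorded by any domain input -> dead
  B6=S: never recorded by any domain input -> dead
  reachable outcomes have witnesses, e.g. B1=T (e.g. c=-1, p=-4), B1=F (e.g. c=1, p=-4), B2=T (e.g. c=-1, p=-3), B2=F (e.g. c=-1, p=-4)
Answer: B5=T, B6=S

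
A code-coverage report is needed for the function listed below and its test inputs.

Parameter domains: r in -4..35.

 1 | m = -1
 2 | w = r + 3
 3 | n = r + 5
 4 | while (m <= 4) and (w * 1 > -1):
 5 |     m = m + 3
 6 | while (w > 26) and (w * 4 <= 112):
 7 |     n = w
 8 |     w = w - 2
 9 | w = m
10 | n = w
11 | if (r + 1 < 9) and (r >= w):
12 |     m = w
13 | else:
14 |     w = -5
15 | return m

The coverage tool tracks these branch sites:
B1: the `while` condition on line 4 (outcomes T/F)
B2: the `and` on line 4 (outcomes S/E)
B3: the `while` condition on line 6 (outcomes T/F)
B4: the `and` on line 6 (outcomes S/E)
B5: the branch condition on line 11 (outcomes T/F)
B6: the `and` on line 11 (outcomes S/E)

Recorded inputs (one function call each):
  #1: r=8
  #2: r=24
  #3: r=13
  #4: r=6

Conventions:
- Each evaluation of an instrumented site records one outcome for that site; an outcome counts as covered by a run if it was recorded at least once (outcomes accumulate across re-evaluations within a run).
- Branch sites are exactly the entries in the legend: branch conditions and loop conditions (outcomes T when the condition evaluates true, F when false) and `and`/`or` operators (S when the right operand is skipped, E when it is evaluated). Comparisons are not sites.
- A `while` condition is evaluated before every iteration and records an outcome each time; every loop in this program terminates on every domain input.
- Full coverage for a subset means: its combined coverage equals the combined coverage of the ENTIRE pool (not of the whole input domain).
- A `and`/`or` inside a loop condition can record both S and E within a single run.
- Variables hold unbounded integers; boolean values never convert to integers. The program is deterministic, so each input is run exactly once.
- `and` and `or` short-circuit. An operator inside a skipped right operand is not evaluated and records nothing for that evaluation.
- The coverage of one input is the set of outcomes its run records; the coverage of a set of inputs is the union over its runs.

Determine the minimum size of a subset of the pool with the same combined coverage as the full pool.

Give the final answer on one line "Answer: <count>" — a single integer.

input #1 (r=8): covers B1=T, B1=F, B2=S, B2=E, B3=F, B4=S, B5=F, B6=S
input #2 (r=24): covers B1=T, B1=F, B2=S, B2=E, B3=T, B3=F, B4=S, B4=E, B5=F, B6=S
input #3 (r=13): covers B1=T, B1=F, B2=S, B2=E, B3=F, B4=S, B5=F, B6=S
input #4 (r=6): covers B1=T, B1=F, B2=S, B2=E, B3=F, B4=S, B5=T, B6=E
pool-wide coverage (12 outcomes): B1=T, B1=F, B2=S, B2=E, B3=T, B3=F, B4=S, B4=E, B5=T, B5=F, B6=S, B6=E
checked all size-1 subsets: none covers 12 outcomes (max 10/12)
size 2: inputs {2, 4} cover all 12 outcomes, and no lexicographically smaller subset of this size does

Answer: 2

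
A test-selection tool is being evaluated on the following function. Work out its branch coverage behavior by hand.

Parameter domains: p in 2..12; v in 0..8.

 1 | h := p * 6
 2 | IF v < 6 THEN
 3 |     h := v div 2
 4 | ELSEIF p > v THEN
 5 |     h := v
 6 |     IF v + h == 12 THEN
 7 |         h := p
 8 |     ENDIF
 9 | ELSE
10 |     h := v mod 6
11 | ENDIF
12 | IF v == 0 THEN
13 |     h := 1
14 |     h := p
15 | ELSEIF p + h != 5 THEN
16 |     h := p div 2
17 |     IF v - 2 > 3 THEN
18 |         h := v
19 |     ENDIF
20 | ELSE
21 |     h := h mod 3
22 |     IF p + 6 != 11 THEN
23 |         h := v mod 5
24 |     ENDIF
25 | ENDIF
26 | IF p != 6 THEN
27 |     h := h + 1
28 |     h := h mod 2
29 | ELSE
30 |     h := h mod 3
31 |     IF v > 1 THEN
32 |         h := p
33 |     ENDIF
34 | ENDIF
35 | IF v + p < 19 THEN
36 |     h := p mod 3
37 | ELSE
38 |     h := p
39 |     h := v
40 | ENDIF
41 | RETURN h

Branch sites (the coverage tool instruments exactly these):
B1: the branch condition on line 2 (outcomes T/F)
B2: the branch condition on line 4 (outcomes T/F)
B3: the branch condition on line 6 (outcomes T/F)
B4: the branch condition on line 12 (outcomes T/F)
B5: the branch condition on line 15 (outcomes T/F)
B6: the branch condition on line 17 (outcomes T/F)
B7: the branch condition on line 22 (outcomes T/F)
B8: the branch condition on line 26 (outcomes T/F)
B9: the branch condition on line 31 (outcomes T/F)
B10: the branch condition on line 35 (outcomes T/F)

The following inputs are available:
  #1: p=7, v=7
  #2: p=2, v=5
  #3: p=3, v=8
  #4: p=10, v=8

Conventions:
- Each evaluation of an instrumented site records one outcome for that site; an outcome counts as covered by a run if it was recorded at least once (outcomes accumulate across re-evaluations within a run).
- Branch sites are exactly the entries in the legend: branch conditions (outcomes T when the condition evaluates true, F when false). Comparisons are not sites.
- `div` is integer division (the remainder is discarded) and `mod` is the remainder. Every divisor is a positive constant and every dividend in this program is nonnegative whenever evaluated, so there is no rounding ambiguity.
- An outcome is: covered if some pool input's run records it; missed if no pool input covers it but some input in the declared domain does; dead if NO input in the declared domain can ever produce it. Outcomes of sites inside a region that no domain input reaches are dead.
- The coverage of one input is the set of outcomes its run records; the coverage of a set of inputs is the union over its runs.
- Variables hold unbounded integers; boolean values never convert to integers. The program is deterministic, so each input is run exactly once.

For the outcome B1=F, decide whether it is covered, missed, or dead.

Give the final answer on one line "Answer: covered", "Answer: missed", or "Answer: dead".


B1=F is recorded by pool input(s) 1, 3, 4 -> covered
Answer: covered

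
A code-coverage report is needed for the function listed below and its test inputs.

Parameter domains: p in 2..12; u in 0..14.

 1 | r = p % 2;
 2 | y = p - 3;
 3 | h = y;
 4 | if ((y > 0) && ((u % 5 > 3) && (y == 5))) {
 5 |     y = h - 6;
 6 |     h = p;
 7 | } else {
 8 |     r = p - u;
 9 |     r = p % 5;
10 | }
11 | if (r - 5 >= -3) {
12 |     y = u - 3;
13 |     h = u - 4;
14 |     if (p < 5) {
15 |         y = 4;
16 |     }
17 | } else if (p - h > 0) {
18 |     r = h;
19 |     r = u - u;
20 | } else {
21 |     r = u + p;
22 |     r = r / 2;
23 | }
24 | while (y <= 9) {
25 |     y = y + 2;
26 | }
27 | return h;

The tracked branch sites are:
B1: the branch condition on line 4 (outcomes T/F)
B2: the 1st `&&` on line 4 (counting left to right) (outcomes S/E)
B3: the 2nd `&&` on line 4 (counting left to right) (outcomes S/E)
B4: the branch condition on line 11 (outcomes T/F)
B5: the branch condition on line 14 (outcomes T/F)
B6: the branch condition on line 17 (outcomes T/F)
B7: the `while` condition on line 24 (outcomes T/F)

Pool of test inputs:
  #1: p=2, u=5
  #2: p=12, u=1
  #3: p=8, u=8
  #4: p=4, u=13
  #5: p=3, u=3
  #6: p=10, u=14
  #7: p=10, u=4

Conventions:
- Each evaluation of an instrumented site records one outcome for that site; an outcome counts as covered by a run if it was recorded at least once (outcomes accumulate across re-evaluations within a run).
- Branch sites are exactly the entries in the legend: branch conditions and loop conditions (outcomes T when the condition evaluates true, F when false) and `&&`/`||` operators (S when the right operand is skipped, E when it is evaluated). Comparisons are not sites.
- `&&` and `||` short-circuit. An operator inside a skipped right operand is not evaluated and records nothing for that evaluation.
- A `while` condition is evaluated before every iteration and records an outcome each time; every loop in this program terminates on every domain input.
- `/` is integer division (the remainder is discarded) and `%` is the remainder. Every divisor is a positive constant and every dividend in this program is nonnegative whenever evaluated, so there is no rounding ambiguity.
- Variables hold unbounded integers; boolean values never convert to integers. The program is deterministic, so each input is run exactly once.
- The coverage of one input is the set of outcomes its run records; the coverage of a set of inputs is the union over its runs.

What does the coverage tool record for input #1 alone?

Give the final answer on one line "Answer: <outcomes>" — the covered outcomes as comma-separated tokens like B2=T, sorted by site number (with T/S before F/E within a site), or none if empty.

Simulating input #1 (p=2, u=5) step by step:
  B2->S, B1->F, B4->T, B5->T, B7->T, B7->T, B7->T, B7->F
collecting distinct outcomes: B1=F, B2=S, B4=T, B5=T, B7=T, B7=F

Answer: B1=F, B2=S, B4=T, B5=T, B7=T, B7=F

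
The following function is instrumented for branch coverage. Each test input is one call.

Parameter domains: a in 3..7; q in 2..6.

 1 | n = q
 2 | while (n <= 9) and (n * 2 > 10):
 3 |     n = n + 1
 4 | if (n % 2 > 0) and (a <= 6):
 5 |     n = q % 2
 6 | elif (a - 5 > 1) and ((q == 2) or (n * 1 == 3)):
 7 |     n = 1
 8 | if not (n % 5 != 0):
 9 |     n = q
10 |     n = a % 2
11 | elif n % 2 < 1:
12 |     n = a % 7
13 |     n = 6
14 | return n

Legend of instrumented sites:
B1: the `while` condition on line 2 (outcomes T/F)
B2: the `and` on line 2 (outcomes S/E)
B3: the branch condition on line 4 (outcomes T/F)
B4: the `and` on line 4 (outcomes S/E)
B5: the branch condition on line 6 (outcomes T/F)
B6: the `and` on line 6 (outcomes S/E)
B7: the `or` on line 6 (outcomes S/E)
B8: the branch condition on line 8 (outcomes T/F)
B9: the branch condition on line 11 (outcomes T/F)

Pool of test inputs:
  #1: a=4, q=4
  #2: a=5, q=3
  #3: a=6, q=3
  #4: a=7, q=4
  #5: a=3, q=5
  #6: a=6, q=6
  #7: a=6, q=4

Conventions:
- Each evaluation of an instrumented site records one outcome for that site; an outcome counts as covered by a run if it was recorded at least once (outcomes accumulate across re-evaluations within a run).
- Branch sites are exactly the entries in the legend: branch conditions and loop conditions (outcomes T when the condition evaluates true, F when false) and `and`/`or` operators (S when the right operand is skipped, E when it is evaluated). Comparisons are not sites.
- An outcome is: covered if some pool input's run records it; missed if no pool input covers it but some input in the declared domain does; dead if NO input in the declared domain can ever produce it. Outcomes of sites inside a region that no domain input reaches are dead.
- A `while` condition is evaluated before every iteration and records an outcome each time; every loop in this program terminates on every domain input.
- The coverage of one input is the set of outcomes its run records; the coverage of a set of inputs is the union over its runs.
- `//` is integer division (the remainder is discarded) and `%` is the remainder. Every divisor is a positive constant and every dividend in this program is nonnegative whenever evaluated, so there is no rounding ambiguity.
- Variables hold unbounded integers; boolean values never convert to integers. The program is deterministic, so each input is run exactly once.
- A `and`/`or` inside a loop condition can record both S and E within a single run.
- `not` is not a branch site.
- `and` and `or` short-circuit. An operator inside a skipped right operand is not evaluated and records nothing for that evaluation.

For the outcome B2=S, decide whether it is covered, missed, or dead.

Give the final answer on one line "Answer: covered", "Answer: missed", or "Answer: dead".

B2=S is recorded by pool input(s) 6 -> covered

Answer: covered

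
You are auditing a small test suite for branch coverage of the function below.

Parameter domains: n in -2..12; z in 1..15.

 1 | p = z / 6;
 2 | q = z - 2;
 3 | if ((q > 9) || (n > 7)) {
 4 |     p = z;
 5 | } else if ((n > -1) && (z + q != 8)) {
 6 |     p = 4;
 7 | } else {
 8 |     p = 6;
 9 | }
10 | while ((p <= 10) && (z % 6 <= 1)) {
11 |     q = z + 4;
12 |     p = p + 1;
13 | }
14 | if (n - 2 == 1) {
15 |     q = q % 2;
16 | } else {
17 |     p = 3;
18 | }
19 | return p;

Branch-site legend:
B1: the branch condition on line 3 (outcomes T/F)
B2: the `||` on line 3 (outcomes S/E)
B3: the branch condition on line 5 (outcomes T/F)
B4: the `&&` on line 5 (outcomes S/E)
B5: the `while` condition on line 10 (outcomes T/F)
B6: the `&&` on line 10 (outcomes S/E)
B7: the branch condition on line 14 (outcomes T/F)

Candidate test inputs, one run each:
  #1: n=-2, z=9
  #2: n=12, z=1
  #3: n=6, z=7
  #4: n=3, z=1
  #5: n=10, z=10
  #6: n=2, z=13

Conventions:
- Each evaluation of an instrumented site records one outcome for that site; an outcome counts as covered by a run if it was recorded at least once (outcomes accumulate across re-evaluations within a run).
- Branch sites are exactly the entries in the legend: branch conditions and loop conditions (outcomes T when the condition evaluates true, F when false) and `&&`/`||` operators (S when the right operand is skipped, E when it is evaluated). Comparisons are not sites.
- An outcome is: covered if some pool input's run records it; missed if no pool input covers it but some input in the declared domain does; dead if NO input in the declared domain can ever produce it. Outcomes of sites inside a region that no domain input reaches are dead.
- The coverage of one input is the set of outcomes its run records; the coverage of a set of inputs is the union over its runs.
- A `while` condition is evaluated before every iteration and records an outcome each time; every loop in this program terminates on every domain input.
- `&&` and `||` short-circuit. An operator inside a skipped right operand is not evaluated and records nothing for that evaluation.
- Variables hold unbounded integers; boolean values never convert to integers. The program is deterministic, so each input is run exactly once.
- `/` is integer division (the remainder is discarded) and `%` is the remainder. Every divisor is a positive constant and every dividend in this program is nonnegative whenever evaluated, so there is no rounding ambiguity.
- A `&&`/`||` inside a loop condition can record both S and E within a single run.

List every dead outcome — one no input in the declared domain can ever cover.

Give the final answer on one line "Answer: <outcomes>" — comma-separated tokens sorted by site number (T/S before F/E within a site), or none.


exhaustive pass over the 225-input domain:
  reachable outcomes have witnesses, e.g. B1=T (e.g. n=-2, z=12), B1=F (e.g. n=-2, z=1), B2=S (e.g. n=-2, z=12), B2=E (e.g. n=-2, z=1)
Answer: none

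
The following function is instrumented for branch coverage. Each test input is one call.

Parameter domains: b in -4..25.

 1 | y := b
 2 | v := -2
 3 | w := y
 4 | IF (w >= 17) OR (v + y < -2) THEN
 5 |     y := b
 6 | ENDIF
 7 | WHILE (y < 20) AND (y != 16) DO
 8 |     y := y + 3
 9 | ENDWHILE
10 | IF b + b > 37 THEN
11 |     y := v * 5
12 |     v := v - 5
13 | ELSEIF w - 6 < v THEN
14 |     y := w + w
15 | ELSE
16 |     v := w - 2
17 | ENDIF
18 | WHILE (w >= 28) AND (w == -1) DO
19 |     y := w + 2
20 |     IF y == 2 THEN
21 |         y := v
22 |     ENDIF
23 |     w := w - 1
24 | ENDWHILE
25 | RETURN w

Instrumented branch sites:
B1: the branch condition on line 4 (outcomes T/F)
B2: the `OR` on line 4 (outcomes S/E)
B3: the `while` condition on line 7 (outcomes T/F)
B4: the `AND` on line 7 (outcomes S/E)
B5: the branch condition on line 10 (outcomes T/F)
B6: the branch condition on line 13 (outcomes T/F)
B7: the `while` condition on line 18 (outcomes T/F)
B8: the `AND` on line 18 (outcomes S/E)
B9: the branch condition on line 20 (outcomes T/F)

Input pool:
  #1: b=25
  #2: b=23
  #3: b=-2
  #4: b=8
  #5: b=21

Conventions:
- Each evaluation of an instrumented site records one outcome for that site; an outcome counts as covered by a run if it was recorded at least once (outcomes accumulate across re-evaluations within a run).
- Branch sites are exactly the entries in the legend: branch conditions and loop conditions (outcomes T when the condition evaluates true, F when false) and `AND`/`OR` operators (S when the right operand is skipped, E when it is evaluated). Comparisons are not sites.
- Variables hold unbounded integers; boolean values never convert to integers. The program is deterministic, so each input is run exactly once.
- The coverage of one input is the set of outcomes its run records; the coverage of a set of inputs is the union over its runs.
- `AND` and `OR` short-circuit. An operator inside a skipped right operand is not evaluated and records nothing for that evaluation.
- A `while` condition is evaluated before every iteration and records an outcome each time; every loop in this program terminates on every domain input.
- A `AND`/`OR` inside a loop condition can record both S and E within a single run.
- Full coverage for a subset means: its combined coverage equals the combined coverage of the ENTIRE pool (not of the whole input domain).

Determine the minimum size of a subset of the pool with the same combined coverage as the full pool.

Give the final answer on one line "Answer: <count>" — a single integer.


run #1 (b=25) runs B2->S, B1->T, B4->S, B3->F, B5->T, B8->S, B7->F; records B1=T, B2=S, B3=F, B4=S, B5=T, B7=F, B8=S
run #2 (b=23) runs B2->S, B1->T, B4->S, B3->F, B5->T, B8->S, B7->F; records B1=T, B2=S, B3=F, B4=S, B5=T, B7=F, B8=S
run #3 (b=-2) runs B2->E, B1->T, B4->E, B3->T, B4->E, B3->T, B4->E, B3->T, B4->E, B3->T, B4->E, B3->T, B4->E, B3->T, ...; records B1=T, B2=E, B3=T, B3=F, B4=E, B5=F, B6=T, B7=F, B8=S
run #4 (b=8) runs B2->E, B1->F, B4->E, B3->T, B4->E, B3->T, B4->E, B3->T, B4->E, B3->T, B4->S, B3->F, B5->F, B6->F, ...; records B1=F, B2=E, B3=T, B3=F, B4=S, B4=E, B5=F, B6=F, B7=F, B8=S
run #5 (b=21) runs B2->S, B1->T, B4->S, B3->F, B5->T, B8->S, B7->F; records B1=T, B2=S, B3=F, B4=S, B5=T, B7=F, B8=S
together the pool reaches 14 outcomes: B1=T, B1=F, B2=S, B2=E, B3=T, B3=F, B4=S, B4=E, B5=T, B5=F, B6=T, B6=F, B7=F, B8=S
size 1 is not enough: best union over all size-1 subsets is 10/14
size 2 is not enough: best union over all size-2 subsets is 13/14
the canonical winner is {1, 3, 4}: size 3, full 14-outcome coverage, earliest index list among size-3 covers
Answer: 3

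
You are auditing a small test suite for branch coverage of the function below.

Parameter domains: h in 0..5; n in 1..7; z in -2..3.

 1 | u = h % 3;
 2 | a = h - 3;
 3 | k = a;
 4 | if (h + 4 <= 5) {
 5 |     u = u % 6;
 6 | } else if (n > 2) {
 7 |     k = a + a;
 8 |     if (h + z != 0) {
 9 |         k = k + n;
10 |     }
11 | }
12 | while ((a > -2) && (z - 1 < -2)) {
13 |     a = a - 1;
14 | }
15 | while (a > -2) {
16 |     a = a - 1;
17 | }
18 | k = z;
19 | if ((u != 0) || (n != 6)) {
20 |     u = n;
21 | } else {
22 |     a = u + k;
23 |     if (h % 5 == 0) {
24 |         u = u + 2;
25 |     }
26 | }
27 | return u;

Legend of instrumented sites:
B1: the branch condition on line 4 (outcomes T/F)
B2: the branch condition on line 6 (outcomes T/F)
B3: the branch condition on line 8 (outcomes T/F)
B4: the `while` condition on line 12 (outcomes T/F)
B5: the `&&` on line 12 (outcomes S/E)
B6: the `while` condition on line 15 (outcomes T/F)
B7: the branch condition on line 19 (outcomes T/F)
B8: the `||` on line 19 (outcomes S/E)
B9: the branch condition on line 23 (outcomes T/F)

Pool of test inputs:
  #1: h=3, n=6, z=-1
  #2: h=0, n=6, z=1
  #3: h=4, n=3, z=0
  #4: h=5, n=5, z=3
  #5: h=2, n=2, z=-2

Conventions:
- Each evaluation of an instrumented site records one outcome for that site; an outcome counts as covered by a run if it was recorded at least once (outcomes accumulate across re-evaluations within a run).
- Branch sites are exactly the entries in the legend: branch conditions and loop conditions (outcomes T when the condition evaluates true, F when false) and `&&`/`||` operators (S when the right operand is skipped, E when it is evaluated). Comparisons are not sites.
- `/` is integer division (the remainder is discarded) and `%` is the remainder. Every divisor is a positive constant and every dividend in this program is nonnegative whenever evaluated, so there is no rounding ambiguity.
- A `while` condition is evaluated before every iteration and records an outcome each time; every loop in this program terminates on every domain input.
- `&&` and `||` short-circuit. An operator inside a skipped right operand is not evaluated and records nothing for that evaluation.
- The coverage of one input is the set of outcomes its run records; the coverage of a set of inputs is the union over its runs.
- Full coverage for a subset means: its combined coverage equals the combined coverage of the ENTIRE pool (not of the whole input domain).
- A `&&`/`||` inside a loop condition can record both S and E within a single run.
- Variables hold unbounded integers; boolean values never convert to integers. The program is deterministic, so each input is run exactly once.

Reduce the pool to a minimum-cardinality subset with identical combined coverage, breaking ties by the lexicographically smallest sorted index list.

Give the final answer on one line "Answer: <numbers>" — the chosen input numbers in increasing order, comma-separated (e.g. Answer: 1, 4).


input #1, h=3, n=6, z=-1: events B1->F, B2->T, B3->T, B5->E, B4->F, B6->T, B6->T, B6->F, B8->E, B7->F, B9->F; outcomes B1=F, B2=T, B3=T, B4=F, B5=E, B6=T, B6=F, B7=F, B8=E, B9=F
input #2, h=0, n=6, z=1: events B1->T, B5->S, B4->F, B6->F, B8->E, B7->F, B9->T; outcomes B1=T, B4=F, B5=S, B6=F, B7=F, B8=E, B9=T
input #3, h=4, n=3, z=0: events B1->F, B2->T, B3->T, B5->E, B4->F, B6->T, B6->T, B6->T, B6->F, B8->S, B7->T; outcomes B1=F, B2=T, B3=T, B4=F, B5=E, B6=T, B6=F, B7=T, B8=S
input #4, h=5, n=5, z=3: events B1->F, B2->T, B3->T, B5->E, B4->F, B6->T, B6->T, B6->T, B6->T, B6->F, B8->S, B7->T; outcomes B1=F, B2=T, B3=T, B4=F, B5=E, B6=T, B6=F, B7=T, B8=S
input #5, h=2, n=2, z=-2: events B1->F, B2->F, B5->E, B4->T, B5->S, B4->F, B6->F, B8->S, B7->T; outcomes B1=F, B2=F, B4=T, B4=F, B5=S, B5=E, B6=F, B7=T, B8=S
pool-wide coverage (17 outcomes): B1=T, B1=F, B2=T, B2=F, B3=T, B4=T, B4=F, B5=S, B5=E, B6=T, B6=F, B7=T, B7=F, B8=S, B8=E, B9=T, B9=F
every size-1 subset falls short of the 17 outcomes (best: 10/17)
every size-2 subset falls short of the 17 outcomes (best: 15/17)
at size 3, {1, 2, 5} reaches all 17 outcomes; every lexicographically earlier size-3 subset fails
Answer: 1, 2, 5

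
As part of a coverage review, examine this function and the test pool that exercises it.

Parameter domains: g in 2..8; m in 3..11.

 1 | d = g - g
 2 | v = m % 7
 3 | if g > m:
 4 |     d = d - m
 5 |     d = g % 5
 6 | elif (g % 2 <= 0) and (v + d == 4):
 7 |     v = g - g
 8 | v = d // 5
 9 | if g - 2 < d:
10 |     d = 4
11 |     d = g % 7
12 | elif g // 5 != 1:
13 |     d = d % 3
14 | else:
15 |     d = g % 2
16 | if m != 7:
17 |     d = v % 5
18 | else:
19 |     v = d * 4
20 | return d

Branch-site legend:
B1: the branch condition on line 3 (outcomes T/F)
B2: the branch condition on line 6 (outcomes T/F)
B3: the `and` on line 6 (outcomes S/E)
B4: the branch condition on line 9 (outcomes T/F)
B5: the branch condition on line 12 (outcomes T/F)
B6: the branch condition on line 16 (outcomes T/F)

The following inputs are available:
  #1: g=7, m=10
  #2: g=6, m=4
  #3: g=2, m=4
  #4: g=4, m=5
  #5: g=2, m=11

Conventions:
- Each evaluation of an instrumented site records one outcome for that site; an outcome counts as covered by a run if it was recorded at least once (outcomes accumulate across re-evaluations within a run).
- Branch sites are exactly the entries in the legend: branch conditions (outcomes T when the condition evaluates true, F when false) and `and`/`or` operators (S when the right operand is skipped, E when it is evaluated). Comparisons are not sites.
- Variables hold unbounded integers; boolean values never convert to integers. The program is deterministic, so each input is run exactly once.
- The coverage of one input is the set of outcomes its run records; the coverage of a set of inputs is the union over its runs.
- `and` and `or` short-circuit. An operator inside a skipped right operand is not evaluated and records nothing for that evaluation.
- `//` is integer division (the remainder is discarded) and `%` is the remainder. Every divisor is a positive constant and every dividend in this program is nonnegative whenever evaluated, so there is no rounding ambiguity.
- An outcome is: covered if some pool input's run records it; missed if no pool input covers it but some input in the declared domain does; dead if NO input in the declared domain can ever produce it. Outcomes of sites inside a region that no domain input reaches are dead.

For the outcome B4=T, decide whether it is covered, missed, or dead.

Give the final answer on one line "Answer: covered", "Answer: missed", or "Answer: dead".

no pool input records B4=T
but domain input (g=4, m=3) does record it -> reachable, so missed

Answer: missed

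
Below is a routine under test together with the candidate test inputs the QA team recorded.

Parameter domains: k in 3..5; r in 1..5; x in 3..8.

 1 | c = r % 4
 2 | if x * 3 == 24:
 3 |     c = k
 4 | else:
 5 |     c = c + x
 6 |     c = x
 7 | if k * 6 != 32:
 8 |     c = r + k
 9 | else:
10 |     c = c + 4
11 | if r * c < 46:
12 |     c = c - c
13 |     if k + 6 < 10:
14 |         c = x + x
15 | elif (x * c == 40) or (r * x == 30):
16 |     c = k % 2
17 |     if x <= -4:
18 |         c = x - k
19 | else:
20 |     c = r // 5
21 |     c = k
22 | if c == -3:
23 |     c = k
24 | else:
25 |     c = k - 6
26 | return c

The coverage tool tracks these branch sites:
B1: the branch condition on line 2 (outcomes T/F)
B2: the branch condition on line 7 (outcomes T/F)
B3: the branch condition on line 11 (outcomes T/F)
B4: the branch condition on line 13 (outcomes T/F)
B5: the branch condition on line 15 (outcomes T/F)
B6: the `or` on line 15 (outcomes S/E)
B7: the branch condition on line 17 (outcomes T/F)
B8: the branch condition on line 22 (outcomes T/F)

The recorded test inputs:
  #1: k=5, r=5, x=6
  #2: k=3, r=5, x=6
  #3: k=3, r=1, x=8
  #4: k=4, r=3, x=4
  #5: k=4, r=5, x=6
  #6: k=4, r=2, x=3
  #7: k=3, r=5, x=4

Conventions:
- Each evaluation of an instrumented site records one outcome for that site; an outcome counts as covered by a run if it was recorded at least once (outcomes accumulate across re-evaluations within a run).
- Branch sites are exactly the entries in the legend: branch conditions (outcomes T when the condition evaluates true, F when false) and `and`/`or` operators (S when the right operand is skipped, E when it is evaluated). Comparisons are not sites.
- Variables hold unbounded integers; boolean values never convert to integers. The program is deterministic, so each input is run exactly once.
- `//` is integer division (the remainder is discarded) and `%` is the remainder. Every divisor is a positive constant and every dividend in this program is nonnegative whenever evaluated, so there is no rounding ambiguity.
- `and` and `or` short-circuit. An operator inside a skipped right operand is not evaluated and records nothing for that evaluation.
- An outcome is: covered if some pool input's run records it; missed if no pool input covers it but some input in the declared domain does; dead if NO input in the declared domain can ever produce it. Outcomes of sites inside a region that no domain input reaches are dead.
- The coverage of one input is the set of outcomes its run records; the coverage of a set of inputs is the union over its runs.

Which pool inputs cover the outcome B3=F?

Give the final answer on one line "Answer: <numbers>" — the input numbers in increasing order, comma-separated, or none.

input #1 (k=5, r=5, x=6): hits B3=F
input #2 (k=3, r=5, x=6): never hits B3=F
input #3 (k=3, r=1, x=8): never hits B3=F
input #4 (k=4, r=3, x=4): never hits B3=F
input #5 (k=4, r=5, x=6): never hits B3=F
input #6 (k=4, r=2, x=3): never hits B3=F
input #7 (k=3, r=5, x=4): never hits B3=F

Answer: 1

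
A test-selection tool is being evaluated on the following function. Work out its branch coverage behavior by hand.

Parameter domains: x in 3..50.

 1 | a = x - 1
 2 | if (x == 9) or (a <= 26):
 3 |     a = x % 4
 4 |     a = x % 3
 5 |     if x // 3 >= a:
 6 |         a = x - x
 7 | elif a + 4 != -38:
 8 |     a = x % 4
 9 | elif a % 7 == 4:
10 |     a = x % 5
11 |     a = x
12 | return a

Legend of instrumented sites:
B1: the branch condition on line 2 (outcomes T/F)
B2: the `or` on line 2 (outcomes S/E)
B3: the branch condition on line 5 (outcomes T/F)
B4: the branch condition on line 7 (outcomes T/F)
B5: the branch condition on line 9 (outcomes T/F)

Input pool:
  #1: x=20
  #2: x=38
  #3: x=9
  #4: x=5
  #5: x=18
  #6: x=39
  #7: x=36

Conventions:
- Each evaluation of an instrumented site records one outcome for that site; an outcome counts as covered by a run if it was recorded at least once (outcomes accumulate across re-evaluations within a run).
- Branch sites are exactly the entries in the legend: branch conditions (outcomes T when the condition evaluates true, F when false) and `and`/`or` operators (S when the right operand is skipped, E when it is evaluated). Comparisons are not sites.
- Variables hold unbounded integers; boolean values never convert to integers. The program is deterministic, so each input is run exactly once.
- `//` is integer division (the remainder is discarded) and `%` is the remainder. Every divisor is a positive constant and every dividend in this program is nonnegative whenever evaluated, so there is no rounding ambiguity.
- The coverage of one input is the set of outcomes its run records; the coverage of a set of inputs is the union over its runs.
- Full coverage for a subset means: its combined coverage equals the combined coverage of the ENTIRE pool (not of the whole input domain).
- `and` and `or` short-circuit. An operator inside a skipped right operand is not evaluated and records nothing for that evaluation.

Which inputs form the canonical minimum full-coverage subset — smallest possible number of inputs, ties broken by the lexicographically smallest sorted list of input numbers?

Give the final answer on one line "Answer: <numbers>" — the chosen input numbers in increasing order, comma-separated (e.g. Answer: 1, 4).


input #1, x=20: events B2->E, B1->T, B3->T; outcomes B1=T, B2=E, B3=T
input #2, x=38: events B2->E, B1->F, B4->T; outcomes B1=F, B2=E, B4=T
input #3, x=9: events B2->S, B1->T, B3->T; outcomes B1=T, B2=S, B3=T
input #4, x=5: events B2->E, B1->T, B3->F; outcomes B1=T, B2=E, B3=F
input #5, x=18: events B2->E, B1->T, B3->T; outcomes B1=T, B2=E, B3=T
input #6, x=39: events B2->E, B1->F, B4->T; outcomes B1=F, B2=E, B4=T
input #7, x=36: events B2->E, B1->F, B4->T; outcomes B1=F, B2=E, B4=T
union over all inputs: B1=T, B1=F, B2=S, B2=E, B3=T, B3=F, B4=T (7 outcomes)
every size-1 subset falls short of the 7 outcomes (best: 3/7)
every size-2 subset falls short of the 7 outcomes (best: 6/7)
at size 3, {2, 3, 4} reaches all 7 outcomes; every lexicographically earlier size-3 subset fails
Answer: 2, 3, 4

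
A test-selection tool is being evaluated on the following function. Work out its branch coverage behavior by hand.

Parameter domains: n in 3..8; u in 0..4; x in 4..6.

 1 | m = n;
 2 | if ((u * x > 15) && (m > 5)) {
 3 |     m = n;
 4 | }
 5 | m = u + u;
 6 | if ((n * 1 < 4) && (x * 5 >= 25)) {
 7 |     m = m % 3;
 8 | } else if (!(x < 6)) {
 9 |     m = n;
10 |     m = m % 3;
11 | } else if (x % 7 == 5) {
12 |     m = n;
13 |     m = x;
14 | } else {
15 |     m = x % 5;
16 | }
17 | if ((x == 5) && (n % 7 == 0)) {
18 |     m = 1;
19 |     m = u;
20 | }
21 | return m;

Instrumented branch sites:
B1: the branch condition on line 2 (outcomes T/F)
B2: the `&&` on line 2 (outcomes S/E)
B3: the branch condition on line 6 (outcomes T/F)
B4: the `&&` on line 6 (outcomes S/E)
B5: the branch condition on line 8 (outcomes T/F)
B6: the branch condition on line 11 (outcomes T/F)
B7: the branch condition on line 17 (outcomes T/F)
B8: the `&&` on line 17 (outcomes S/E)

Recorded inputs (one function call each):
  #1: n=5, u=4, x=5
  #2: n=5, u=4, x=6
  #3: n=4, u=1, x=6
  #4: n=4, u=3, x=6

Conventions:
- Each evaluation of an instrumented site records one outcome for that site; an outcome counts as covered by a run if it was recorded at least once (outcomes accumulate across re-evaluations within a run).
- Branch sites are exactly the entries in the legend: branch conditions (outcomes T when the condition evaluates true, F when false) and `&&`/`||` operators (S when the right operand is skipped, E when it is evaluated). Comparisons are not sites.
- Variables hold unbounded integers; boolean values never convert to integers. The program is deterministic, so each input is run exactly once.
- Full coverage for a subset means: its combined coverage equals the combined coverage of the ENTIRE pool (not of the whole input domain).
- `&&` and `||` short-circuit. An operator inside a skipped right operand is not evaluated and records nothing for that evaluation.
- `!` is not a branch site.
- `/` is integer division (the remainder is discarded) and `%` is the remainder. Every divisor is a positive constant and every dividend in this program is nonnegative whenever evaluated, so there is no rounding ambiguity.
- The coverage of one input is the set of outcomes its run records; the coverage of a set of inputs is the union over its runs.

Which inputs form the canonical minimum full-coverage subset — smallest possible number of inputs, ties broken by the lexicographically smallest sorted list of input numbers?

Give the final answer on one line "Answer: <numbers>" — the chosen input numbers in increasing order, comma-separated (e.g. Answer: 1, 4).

#1 (n=5, u=4, x=5) -> B2->E, B1->F, B4->S, B3->F, B5->F, B6->T, B8->E, B7->F; covered: B1=F, B2=E, B3=F, B4=S, B5=F, B6=T, B7=F, B8=E
#2 (n=5, u=4, x=6) -> B2->E, B1->F, B4->S, B3->F, B5->T, B8->S, B7->F; covered: B1=F, B2=E, B3=F, B4=S, B5=T, B7=F, B8=S
#3 (n=4, u=1, x=6) -> B2->S, B1->F, B4->S, B3->F, B5->T, B8->S, B7->F; covered: B1=F, B2=S, B3=F, B4=S, B5=T, B7=F, B8=S
#4 (n=4, u=3, x=6) -> B2->E, B1->F, B4->S, B3->F, B5->T, B8->S, B7->F; covered: B1=F, B2=E, B3=F, B4=S, B5=T, B7=F, B8=S
together the pool reaches 11 outcomes: B1=F, B2=S, B2=E, B3=F, B4=S, B5=T, B5=F, B6=T, B7=F, B8=S, B8=E
every size-1 subset falls short of the 11 outcomes (best: 8/11)
at size 2, {1, 3} reaches all 11 outcomes; every lexicographically earlier size-2 subset fails

Answer: 1, 3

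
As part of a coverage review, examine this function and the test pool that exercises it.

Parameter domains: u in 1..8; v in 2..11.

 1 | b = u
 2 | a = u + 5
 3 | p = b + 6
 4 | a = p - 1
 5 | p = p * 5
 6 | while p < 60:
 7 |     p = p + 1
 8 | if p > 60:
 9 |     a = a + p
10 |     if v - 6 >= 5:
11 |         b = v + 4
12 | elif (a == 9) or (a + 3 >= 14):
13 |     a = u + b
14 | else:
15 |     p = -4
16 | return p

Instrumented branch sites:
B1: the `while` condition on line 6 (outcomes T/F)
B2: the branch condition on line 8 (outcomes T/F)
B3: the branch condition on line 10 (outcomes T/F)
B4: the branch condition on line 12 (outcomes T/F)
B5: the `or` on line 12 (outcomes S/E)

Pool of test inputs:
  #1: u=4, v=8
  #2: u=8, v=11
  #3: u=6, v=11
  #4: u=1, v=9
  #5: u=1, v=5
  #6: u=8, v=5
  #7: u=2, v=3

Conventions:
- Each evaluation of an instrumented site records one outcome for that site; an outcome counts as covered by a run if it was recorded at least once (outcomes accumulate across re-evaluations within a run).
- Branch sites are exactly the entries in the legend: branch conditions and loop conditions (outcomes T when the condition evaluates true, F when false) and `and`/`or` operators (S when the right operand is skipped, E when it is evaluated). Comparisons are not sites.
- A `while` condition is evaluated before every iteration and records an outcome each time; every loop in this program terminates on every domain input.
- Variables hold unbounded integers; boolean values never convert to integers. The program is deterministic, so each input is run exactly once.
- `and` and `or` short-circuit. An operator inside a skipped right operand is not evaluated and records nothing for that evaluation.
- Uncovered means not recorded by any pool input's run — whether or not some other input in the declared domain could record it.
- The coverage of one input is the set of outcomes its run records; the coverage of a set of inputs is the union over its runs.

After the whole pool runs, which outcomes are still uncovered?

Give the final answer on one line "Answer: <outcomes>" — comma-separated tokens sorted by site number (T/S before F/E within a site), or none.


#1 (u=4, v=8) -> covered: B1=T, B1=F, B2=F, B4=T, B5=S
#2 (u=8, v=11) -> covered: B1=F, B2=T, B3=T
#3 (u=6, v=11) -> covered: B1=F, B2=F, B4=T, B5=E
#4 (u=1, v=9) -> covered: B1=T, B1=F, B2=F, B4=F, B5=E
#5 (u=1, v=5) -> covered: B1=T, B1=F, B2=F, B4=F, B5=E
#6 (u=8, v=5) -> covered: B1=F, B2=T, B3=F
#7 (u=2, v=3) -> covered: B1=T, B1=F, B2=F, B4=F, B5=E
union over the pool: B1=T, B1=F, B2=T, B2=F, B3=T, B3=F, B4=T, B4=F, B5=S, B5=E
uncovered (0 of 10): none
Answer: none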